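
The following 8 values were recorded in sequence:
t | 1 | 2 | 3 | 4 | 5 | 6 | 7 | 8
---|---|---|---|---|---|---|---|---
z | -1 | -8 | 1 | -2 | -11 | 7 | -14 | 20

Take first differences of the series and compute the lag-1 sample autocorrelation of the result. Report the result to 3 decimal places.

First differences Δz: -7, 9, -3, -9, 18, -21, 34
Mean of differences = 3.0000
Numerator Σ(Δz_t−Δz̄)(Δz_{t+1}−Δz̄) = -1308.0000
Denominator Σ(Δz_t−Δz̄)² = 2078.0000
r_1(Δz) = -1308.0000 / 2078.0000 = -0.629

-0.629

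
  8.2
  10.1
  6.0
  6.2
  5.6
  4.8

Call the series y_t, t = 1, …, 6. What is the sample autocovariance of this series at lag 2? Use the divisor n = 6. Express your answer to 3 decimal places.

Mean ȳ = (8.2 + 10.1 + 6.0 + 6.2 + 5.6 + 4.8)/6 = 6.8167
Σ_{t=1}^{4}(y_t−ȳ)(y_{t+2}−ȳ) = -0.9172
γ_2 = -0.9172 / 6 = -0.153

-0.153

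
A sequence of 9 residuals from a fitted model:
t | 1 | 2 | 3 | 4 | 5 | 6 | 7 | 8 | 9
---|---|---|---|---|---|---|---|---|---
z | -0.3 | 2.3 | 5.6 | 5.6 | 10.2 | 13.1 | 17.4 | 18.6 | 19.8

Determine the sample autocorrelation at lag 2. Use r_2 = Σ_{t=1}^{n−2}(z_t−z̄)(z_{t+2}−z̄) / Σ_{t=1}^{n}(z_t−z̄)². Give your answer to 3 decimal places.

0.376

Mean z̄ = (-0.3 + 2.3 + 5.6 + 5.6 + 10.2 + 13.1 + 17.4 + 18.6 + 19.8)/9 = 10.2556
Σ(z_t−z̄)(z_{t+2}−z̄) = (49.1420) + (37.0375) + (0.2586) + (-13.2425) + (-0.3969) + (23.7353) + (68.1898) = 164.7238
Denominator Σ(z_t−z̄)² = 437.9222
r_2 = 164.7238 / 437.9222 = 0.376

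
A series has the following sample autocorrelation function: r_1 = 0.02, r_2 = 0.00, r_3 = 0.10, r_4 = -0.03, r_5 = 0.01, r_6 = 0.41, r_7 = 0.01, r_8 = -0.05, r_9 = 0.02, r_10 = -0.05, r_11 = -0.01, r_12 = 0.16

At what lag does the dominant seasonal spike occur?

The largest autocorrelation is r_6 = 0.41, with a weaker echo at lag 12 (0.16); the remaining lags stay at or below 0.10.
The dominant spike at lag 6 indicates a seasonal period of 6.

6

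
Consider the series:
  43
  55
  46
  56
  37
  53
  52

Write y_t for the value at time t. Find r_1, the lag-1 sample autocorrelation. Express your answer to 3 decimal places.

Mean ȳ = (43 + 55 + 46 + 56 + 37 + 53 + 52)/7 = 48.8571
Deviations from mean: -5.8571, 6.1429, -2.8571, 7.1429, -11.8571, 4.1429, 3.1429
Σ(y_t−ȳ)(y_{t+1}−ȳ) = (-35.9796) + (-17.5510) + (-20.4082) + (-84.6939) + (-49.1224) + (13.0204) = -194.7347
Denominator Σ(y_t−ȳ)² = 298.8571
r_1 = -194.7347 / 298.8571 = -0.652

-0.652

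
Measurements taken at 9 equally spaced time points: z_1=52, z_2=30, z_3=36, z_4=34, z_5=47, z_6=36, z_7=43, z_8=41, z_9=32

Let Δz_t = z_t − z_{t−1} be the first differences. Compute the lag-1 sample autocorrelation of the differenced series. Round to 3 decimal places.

First differences Δz: -22, 6, -2, 13, -11, 7, -2, -9
Mean of differences = -2.5000
Numerator Σ(Δz_t−Δz̄)(Δz_{t+1}−Δz̄) = -364.7500
Denominator Σ(Δz_t−Δz̄)² = 898.0000
r_1(Δz) = -364.7500 / 898.0000 = -0.406

-0.406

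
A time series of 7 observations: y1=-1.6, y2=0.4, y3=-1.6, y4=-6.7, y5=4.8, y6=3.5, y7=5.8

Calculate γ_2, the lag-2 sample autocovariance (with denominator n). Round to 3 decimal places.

Mean ȳ = (-1.6 + 0.4 − 1.6 − 6.7 + 4.8 + 3.5 + 5.8)/7 = 0.6571
Σ_{t=1}^{5}(y_t−ȳ)(y_{t+2}−ȳ) = -1.9737
γ_2 = -1.9737 / 7 = -0.282

-0.282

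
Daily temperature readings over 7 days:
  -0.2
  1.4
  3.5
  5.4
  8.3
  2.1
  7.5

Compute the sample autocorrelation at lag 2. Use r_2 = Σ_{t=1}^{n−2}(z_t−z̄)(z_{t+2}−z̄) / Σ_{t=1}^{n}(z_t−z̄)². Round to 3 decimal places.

0.143

Mean z̄ = (-0.2 + 1.4 + 3.5 + 5.4 + 8.3 + 2.1 + 7.5)/7 = 4.0000
Deviations from mean: -4.2000, -2.6000, -0.5000, 1.4000, 4.3000, -1.9000, 3.5000
Numerator Σ_{t=1}^{5}(z_t−z̄)(z_{t+2}−z̄) = 8.7000
Denominator Σ(z_t−z̄)² = 60.9600
r_2 = 8.7000 / 60.9600 = 0.143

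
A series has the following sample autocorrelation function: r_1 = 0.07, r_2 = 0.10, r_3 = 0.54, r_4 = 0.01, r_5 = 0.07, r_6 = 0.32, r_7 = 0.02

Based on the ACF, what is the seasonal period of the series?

The largest autocorrelation is r_3 = 0.54, with a weaker echo at lag 6 (0.32); the remaining lags stay at or below 0.10.
The dominant spike at lag 3 indicates a seasonal period of 3.

3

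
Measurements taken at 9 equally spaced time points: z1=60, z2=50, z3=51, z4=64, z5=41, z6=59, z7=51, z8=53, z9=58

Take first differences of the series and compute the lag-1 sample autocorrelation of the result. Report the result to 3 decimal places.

First differences Δz: -10, 1, 13, -23, 18, -8, 2, 5
Mean of differences = -0.2500
Numerator Σ(Δz_t−Δz̄)(Δz_{t+1}−Δz̄) = -859.3125
Denominator Σ(Δz_t−Δz̄)² = 1215.5000
r_1(Δz) = -859.3125 / 1215.5000 = -0.707

-0.707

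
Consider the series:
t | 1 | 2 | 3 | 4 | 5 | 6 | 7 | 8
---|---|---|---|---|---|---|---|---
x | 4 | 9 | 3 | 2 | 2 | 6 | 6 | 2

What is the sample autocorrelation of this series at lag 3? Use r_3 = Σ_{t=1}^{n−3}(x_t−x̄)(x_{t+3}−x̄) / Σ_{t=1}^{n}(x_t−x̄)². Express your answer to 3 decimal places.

-0.246

Mean x̄ = (4 + 9 + 3 + 2 + 2 + 6 + 6 + 2)/8 = 4.2500
Deviations from mean: -0.2500, 4.7500, -1.2500, -2.2500, -2.2500, 1.7500, 1.7500, -2.2500
Σ(x_t−x̄)(x_{t+3}−x̄) = (0.5625) + (-10.6875) + (-2.1875) + (-3.9375) + (5.0625) = -11.1875
Denominator Σ(x_t−x̄)² = 45.5000
r_3 = -11.1875 / 45.5000 = -0.246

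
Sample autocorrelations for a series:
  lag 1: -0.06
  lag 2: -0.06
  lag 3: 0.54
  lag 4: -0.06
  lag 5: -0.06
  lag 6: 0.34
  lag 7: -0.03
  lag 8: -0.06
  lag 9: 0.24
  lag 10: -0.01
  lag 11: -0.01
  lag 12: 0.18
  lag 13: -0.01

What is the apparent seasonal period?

3

The largest autocorrelation is r_3 = 0.54, with weaker echoes at lags 6 (0.34), 9 (0.24) and 12 (0.18); the remaining lags stay at or below -0.01.
The dominant spike at lag 3 indicates a seasonal period of 3.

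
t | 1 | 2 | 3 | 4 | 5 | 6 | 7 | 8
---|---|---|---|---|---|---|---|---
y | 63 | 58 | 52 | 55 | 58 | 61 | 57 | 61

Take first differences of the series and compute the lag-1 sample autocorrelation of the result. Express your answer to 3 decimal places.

0.014

First differences Δy: -5, -6, 3, 3, 3, -4, 4
Mean of differences = -0.2857
Numerator Σ(Δy_t−Δȳ)(Δy_{t+1}−Δȳ) = 1.6327
Denominator Σ(Δy_t−Δȳ)² = 119.4286
r_1(Δy) = 1.6327 / 119.4286 = 0.014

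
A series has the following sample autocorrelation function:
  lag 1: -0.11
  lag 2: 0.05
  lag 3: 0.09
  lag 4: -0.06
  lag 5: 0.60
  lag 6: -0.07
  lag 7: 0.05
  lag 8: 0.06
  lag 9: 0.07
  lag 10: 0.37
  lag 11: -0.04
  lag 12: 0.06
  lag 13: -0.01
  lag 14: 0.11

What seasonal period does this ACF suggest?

5

The largest autocorrelation is r_5 = 0.60, with a weaker echo at lag 10 (0.37); the remaining lags stay at or below 0.11.
The dominant spike at lag 5 indicates a seasonal period of 5.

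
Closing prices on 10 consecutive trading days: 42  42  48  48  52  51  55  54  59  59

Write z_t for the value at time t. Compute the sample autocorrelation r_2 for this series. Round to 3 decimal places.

0.332

Mean z̄ = (42 + 42 + 48 + 48 + 52 + 51 + 55 + 54 + 59 + 59)/10 = 51.0000
Numerator Σ_{t=1}^{8}(z_t−z̄)(z_{t+2}−z̄) = 111.0000
Denominator Σ(z_t−z̄)² = 334.0000
r_2 = 111.0000 / 334.0000 = 0.332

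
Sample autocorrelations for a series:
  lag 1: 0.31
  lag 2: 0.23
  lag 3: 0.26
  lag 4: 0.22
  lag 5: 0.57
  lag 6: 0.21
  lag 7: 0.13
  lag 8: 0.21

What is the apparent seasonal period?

The largest autocorrelation is r_5 = 0.57; the remaining lags stay at or below 0.31. The elevated value at lag 1 (0.31), dropping to 0.23 at lag 2, reflects decaying short-term dependence rather than seasonality.
The dominant spike at lag 5 indicates a seasonal period of 5.

5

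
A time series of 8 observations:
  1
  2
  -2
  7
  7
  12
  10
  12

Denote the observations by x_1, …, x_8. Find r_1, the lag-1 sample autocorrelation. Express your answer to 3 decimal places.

0.508

Mean x̄ = (1 + 2 − 2 + 7 + 7 + 12 + 10 + 12)/8 = 6.1250
Deviations from mean: -5.1250, -4.1250, -8.1250, 0.8750, 0.8750, 5.8750, 3.8750, 5.8750
Numerator Σ_{t=1}^{7}(x_t−x̄)(x_{t+1}−x̄) = 98.9844
Denominator Σ(x_t−x̄)² = 194.8750
r_1 = 98.9844 / 194.8750 = 0.508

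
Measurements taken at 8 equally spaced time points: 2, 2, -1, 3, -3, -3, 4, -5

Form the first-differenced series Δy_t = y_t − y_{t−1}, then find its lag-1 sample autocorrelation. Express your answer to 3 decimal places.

First differences Δy: 0, -3, 4, -6, 0, 7, -9
Mean of differences = -1.0000
Numerator Σ(Δy_t−Δȳ)(Δy_{t+1}−Δȳ) = -98.0000
Denominator Σ(Δy_t−Δȳ)² = 184.0000
r_1(Δy) = -98.0000 / 184.0000 = -0.533

-0.533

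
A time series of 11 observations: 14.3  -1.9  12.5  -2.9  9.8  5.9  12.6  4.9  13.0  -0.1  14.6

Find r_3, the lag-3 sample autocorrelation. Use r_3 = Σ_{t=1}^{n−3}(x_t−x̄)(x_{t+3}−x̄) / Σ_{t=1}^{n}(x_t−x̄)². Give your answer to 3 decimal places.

Mean x̄ = (14.3 − 1.9 + 12.5 − 2.9 + 9.8 + 5.9 + 12.6 + 4.9 + 13.0 − 0.1 + 14.6)/11 = 7.5182
Numerator Σ_{t=1}^{8}(x_t−x̄)(x_{t+3}−x̄) = -225.2501
Denominator Σ(x_t−x̄)² = 446.7964
r_3 = -225.2501 / 446.7964 = -0.504

-0.504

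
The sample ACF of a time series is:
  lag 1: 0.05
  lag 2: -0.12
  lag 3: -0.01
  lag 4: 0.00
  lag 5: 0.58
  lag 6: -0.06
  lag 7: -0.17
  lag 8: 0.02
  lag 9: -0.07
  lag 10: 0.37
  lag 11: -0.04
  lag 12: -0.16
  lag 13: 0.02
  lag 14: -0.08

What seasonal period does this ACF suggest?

The largest autocorrelation is r_5 = 0.58, with a weaker echo at lag 10 (0.37); the remaining lags stay at or below 0.05.
The dominant spike at lag 5 indicates a seasonal period of 5.

5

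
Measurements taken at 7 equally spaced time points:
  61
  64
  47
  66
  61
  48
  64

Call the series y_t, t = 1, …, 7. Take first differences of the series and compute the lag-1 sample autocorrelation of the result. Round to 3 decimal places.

First differences Δy: 3, -17, 19, -5, -13, 16
Mean of differences = 0.5000
Numerator Σ(Δy_t−Δȳ)(Δy_{t+1}−Δȳ) = -604.2500
Denominator Σ(Δy_t−Δȳ)² = 1107.5000
r_1(Δy) = -604.2500 / 1107.5000 = -0.546

-0.546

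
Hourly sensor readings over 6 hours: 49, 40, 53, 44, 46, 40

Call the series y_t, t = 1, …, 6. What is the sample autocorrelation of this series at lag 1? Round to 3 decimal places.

Mean ȳ = (49 + 40 + 53 + 44 + 46 + 40)/6 = 45.3333
Deviations from mean: 3.6667, -5.3333, 7.6667, -1.3333, 0.6667, -5.3333
Σ(y_t−ȳ)(y_{t+1}−ȳ) = (-19.5556) + (-40.8889) + (-10.2222) + (-0.8889) + (-3.5556) = -75.1111
Denominator Σ(y_t−ȳ)² = 131.3333
r_1 = -75.1111 / 131.3333 = -0.572

-0.572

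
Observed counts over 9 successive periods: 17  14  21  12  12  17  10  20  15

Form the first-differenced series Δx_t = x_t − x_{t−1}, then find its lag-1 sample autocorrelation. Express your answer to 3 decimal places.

First differences Δx: -3, 7, -9, 0, 5, -7, 10, -5
Mean of differences = -0.2500
Numerator Σ(Δx_t−Δx̄)(Δx_{t+1}−Δx̄) = -237.5625
Denominator Σ(Δx_t−Δx̄)² = 337.5000
r_1(Δx) = -237.5625 / 337.5000 = -0.704

-0.704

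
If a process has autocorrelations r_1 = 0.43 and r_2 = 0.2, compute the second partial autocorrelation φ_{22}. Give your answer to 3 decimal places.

0.019

φ_{22} = (r_2 − r_1²) / (1 − r_1²)
r_1² = (0.43)² = 0.1849
Numerator = 0.2 − 0.1849 = 0.0151; denominator = 1 − 0.1849 = 0.8151
φ_{22} = 0.0151 / 0.8151 = 0.019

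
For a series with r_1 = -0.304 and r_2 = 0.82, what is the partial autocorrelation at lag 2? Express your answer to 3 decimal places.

φ_{22} = (r_2 − r_1²) / (1 − r_1²)
r_1² = (-0.304)² = 0.092416
Numerator = 0.82 − 0.0924 = 0.7276; denominator = 1 − 0.0924 = 0.9076
φ_{22} = 0.7276 / 0.9076 = 0.802

0.802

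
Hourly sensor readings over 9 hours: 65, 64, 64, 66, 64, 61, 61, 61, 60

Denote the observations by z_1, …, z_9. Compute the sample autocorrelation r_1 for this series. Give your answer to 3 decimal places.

0.569

Mean z̄ = (65 + 64 + 64 + 66 + 64 + 61 + 61 + 61 + 60)/9 = 62.8889
Numerator Σ_{t=1}^{8}(z_t−z̄)(z_{t+1}−z̄) = 20.9877
Denominator Σ(z_t−z̄)² = 36.8889
r_1 = 20.9877 / 36.8889 = 0.569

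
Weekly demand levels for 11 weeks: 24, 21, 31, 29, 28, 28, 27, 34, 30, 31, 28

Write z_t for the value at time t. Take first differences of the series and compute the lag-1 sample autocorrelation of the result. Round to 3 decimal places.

First differences Δz: -3, 10, -2, -1, 0, -1, 7, -4, 1, -3
Mean of differences = 0.4000
Numerator Σ(Δz_t−Δz̄)(Δz_{t+1}−Δz̄) = -94.1600
Denominator Σ(Δz_t−Δz̄)² = 188.4000
r_1(Δz) = -94.1600 / 188.4000 = -0.500

-0.500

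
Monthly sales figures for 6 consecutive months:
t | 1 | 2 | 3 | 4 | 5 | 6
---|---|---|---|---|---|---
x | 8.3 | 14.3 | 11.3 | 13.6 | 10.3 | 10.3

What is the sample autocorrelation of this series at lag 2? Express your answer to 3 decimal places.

Mean x̄ = (8.3 + 14.3 + 11.3 + 13.6 + 10.3 + 10.3)/6 = 11.3500
Numerator Σ_{t=1}^{4}(x_t−x̄)(x_{t+2}−x̄) = 4.4800
Denominator Σ(x_t−x̄)² = 25.2750
r_2 = 4.4800 / 25.2750 = 0.177

0.177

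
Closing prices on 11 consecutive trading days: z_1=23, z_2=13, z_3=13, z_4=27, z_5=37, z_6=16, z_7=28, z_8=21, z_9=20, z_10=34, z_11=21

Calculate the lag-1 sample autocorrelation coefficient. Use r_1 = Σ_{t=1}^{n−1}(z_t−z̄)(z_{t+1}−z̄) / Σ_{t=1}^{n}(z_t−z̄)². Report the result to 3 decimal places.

Mean z̄ = (23 + 13 + 13 + 27 + 37 + 16 + 28 + 21 + 20 + 34 + 21)/11 = 23.0000
Numerator Σ_{t=1}^{10}(z_t−z̄)(z_{t+1}−z̄) = -76.0000
Denominator Σ(z_t−z̄)² = 624.0000
r_1 = -76.0000 / 624.0000 = -0.122

-0.122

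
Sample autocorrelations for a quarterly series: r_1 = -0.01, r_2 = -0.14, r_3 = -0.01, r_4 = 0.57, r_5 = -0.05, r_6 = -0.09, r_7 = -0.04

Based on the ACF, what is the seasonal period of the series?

4

The largest autocorrelation is r_4 = 0.57; the remaining lags stay at or below -0.01.
The dominant spike at lag 4 indicates a seasonal period of 4.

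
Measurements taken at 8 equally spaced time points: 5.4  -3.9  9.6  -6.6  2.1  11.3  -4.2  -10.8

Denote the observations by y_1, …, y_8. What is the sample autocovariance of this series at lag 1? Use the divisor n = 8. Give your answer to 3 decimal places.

Mean ȳ = (5.4 − 3.9 + 9.6 − 6.6 + 2.1 + 11.3 − 4.2 − 10.8)/8 = 0.3625
Σ_{t=1}^{7}(y_t−ȳ)(y_{t+1}−ȳ) = -117.2302
γ_1 = -117.2302 / 8 = -14.654

-14.654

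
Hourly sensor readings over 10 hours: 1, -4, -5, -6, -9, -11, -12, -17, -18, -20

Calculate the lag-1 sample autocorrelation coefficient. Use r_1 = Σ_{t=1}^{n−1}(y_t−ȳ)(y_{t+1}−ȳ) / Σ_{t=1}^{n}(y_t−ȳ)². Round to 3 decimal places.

Mean ȳ = (1 − 4 − 5 − 6 − 9 − 11 − 12 − 17 − 18 − 20)/10 = -10.1000
Numerator Σ_{t=1}^{9}(y_t−ȳ)(y_{t+1}−ȳ) = 270.7900
Denominator Σ(y_t−ȳ)² = 416.9000
r_1 = 270.7900 / 416.9000 = 0.650

0.650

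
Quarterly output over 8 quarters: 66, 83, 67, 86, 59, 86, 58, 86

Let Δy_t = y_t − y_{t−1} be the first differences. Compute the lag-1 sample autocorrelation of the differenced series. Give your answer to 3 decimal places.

-0.850

First differences Δy: 17, -16, 19, -27, 27, -28, 28
Mean of differences = 2.8571
Numerator Σ(Δy_t−Δȳ)(Δy_{t+1}−Δȳ) = -3294.7347
Denominator Σ(Δy_t−Δȳ)² = 3874.8571
r_1(Δy) = -3294.7347 / 3874.8571 = -0.850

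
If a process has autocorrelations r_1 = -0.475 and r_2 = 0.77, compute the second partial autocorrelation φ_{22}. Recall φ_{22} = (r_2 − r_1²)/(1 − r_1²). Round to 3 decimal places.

φ_{22} = (r_2 − r_1²) / (1 − r_1²)
r_1² = (-0.475)² = 0.225625
Numerator = 0.77 − 0.2256 = 0.5444; denominator = 1 − 0.2256 = 0.7744
φ_{22} = 0.5444 / 0.7744 = 0.703

0.703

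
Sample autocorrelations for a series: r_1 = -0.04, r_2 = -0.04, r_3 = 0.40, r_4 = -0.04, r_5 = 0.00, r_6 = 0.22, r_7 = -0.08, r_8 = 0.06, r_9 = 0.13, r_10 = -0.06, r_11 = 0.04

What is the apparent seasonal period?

The largest autocorrelation is r_3 = 0.40, with a weaker echo at lag 6 (0.22); the remaining lags stay at or below 0.13.
The dominant spike at lag 3 indicates a seasonal period of 3.

3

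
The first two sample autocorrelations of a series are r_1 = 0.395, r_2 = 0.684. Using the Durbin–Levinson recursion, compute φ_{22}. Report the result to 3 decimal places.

φ_{22} = (r_2 − r_1²) / (1 − r_1²)
r_1² = (0.395)² = 0.156025
Numerator = 0.684 − 0.1560 = 0.5280; denominator = 1 − 0.1560 = 0.8440
φ_{22} = 0.5280 / 0.8440 = 0.626

0.626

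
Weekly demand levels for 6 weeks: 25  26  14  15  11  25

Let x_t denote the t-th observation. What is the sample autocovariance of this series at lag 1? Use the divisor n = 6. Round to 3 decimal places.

Mean x̄ = (25 + 26 + 14 + 15 + 11 + 25)/6 = 19.3333
Σ_{t=1}^{5}(x_t−x̄)(x_{t+1}−x̄) = 14.2222
γ_1 = 14.2222 / 6 = 2.370

2.370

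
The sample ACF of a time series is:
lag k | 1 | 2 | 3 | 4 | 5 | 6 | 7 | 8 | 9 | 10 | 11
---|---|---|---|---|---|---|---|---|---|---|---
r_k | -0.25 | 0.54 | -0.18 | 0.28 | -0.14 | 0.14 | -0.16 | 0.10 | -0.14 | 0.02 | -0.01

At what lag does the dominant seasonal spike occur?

The largest autocorrelation is r_2 = 0.54, with a weaker echo at lag 4 (0.28); the remaining lags stay at or below 0.14.
The dominant spike at lag 2 indicates a seasonal period of 2.

2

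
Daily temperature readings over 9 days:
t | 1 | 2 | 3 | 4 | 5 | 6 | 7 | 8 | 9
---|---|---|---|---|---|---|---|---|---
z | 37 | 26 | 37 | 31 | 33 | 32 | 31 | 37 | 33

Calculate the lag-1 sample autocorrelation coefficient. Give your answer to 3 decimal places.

-0.660

Mean z̄ = (37 + 26 + 37 + 31 + 33 + 32 + 31 + 37 + 33)/9 = 33.0000
Numerator Σ_{t=1}^{8}(z_t−z̄)(z_{t+1}−z̄) = -70.0000
Denominator Σ(z_t−z̄)² = 106.0000
r_1 = -70.0000 / 106.0000 = -0.660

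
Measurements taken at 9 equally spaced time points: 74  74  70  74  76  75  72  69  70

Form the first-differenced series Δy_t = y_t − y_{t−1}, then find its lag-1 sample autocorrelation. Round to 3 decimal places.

-0.069

First differences Δy: 0, -4, 4, 2, -1, -3, -3, 1
Mean of differences = -0.5000
Numerator Σ(Δy_t−Δȳ)(Δy_{t+1}−Δȳ) = -3.7500
Denominator Σ(Δy_t−Δȳ)² = 54.0000
r_1(Δy) = -3.7500 / 54.0000 = -0.069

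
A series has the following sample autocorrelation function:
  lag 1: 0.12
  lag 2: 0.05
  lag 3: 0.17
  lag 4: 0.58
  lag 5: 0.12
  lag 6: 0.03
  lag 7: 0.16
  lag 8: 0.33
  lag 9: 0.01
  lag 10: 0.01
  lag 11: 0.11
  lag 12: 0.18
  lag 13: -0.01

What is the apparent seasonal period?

The largest autocorrelation is r_4 = 0.58, with weaker echoes at lags 8 (0.33) and 12 (0.18); the remaining lags stay at or below 0.17.
The dominant spike at lag 4 indicates a seasonal period of 4.

4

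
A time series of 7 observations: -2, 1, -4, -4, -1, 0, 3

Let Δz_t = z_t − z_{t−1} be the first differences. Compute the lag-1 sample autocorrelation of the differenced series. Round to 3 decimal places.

First differences Δz: 3, -5, 0, 3, 1, 3
Mean of differences = 0.8333
Numerator Σ(Δz_t−Δz̄)(Δz_{t+1}−Δz̄) = -8.8611
Denominator Σ(Δz_t−Δz̄)² = 48.8333
r_1(Δz) = -8.8611 / 48.8333 = -0.181

-0.181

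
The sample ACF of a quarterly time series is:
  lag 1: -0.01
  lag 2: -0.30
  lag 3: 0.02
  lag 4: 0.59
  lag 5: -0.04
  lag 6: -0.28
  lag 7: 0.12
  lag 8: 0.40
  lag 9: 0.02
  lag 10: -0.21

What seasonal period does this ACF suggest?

4

The largest autocorrelation is r_4 = 0.59, with a weaker echo at lag 8 (0.40); the remaining lags stay at or below 0.12.
The dominant spike at lag 4 indicates a seasonal period of 4.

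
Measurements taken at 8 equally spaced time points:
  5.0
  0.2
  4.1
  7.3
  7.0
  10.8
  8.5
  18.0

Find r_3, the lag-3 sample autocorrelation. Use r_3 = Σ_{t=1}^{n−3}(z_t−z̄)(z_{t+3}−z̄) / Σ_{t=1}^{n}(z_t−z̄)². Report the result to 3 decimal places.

Mean z̄ = (5.0 + 0.2 + 4.1 + 7.3 + 7.0 + 10.8 + 8.5 + 18.0)/8 = 7.6125
Deviations from mean: -2.6125, -7.4125, -3.5125, -0.3125, -0.6125, 3.1875, 0.8875, 10.3875
Σ(z_t−z̄)(z_{t+3}−z̄) = (0.8164) + (4.5402) + (-11.1961) + (-0.2773) + (-6.3623) = -12.4792
Denominator Σ(z_t−z̄)² = 193.4288
r_3 = -12.4792 / 193.4288 = -0.065

-0.065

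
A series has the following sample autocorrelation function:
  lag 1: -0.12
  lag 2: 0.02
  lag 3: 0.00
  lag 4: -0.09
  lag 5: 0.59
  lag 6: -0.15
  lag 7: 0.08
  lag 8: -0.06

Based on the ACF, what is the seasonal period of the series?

5

The largest autocorrelation is r_5 = 0.59; the remaining lags stay at or below 0.08.
The dominant spike at lag 5 indicates a seasonal period of 5.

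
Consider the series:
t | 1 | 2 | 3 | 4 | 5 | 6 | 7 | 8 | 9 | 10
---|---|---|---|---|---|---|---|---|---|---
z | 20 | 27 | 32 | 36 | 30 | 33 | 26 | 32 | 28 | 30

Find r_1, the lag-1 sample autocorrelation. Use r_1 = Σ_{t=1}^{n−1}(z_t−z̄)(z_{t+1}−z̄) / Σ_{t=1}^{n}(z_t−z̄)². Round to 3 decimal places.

Mean z̄ = (20 + 27 + 32 + 36 + 30 + 33 + 26 + 32 + 28 + 30)/10 = 29.4000
Numerator Σ_{t=1}^{9}(z_t−z̄)(z_{t+1}−z̄) = 14.0400
Denominator Σ(z_t−z̄)² = 178.4000
r_1 = 14.0400 / 178.4000 = 0.079

0.079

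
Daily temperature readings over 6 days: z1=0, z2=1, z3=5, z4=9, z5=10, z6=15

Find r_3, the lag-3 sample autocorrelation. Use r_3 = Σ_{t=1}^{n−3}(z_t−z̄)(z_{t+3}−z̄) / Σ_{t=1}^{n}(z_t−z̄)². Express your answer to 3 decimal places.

Mean z̄ = (0 + 1 + 5 + 9 + 10 + 15)/6 = 6.6667
Deviations from mean: -6.6667, -5.6667, -1.6667, 2.3333, 3.3333, 8.3333
Σ(z_t−z̄)(z_{t+3}−z̄) = (-15.5556) + (-18.8889) + (-13.8889) = -48.3333
Denominator Σ(z_t−z̄)² = 165.3333
r_3 = -48.3333 / 165.3333 = -0.292

-0.292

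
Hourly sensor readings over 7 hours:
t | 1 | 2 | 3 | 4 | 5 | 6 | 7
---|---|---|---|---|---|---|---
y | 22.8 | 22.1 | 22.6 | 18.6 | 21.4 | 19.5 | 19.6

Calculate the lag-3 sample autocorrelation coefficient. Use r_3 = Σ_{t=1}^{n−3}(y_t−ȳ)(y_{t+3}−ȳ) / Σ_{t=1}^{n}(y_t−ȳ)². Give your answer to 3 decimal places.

-0.179

Mean ȳ = (22.8 + 22.1 + 22.6 + 18.6 + 21.4 + 19.5 + 19.6)/7 = 20.9429
Deviations from mean: 1.8571, 1.1571, 1.6571, -2.3429, 0.4571, -1.4429, -1.3429
Σ(y_t−ȳ)(y_{t+3}−ȳ) = (-4.3510) + (0.5290) + (-2.3910) + (3.1461) = -3.0669
Denominator Σ(y_t−ȳ)² = 17.1171
r_3 = -3.0669 / 17.1171 = -0.179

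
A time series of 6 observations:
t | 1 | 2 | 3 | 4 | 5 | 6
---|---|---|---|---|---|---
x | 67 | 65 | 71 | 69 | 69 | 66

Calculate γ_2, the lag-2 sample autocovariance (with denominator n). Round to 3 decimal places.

-0.731

Mean x̄ = (67 + 65 + 71 + 69 + 69 + 66)/6 = 67.8333
Σ_{t=1}^{4}(x_t−x̄)(x_{t+2}−x̄) = -4.3889
γ_2 = -4.3889 / 6 = -0.731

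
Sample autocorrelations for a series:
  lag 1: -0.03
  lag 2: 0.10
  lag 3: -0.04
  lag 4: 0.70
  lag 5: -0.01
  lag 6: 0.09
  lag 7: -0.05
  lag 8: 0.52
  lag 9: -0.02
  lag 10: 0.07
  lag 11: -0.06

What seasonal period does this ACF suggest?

The largest autocorrelation is r_4 = 0.70, with a weaker echo at lag 8 (0.52); the remaining lags stay at or below 0.10.
The dominant spike at lag 4 indicates a seasonal period of 4.

4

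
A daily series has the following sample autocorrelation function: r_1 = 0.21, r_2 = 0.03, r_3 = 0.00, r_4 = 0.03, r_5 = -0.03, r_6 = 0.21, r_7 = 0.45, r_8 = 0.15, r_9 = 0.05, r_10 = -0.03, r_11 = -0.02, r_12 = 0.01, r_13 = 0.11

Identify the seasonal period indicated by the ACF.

7

The largest autocorrelation is r_7 = 0.45; the remaining lags stay at or below 0.21.
The dominant spike at lag 7 indicates a seasonal period of 7.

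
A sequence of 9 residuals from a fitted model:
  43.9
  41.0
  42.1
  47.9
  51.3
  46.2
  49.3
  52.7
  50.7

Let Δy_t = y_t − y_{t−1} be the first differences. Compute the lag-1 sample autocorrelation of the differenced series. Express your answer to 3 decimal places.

-0.171

First differences Δy: -2.9, 1.1, 5.8, 3.4, -5.1, 3.1, 3.4, -2.0
Mean of differences = 0.8500
Numerator Σ(Δy_t−Δȳ)(Δy_{t+1}−Δȳ) = -17.1675
Denominator Σ(Δy_t−Δȳ)² = 100.2200
r_1(Δy) = -17.1675 / 100.2200 = -0.171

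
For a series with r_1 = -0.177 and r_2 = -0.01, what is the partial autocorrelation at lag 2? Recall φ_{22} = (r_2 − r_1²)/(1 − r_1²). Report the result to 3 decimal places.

-0.043

φ_{22} = (r_2 − r_1²) / (1 − r_1²)
r_1² = (-0.177)² = 0.031329
Numerator = -0.01 − 0.0313 = -0.0413; denominator = 1 − 0.0313 = 0.9687
φ_{22} = -0.0413 / 0.9687 = -0.043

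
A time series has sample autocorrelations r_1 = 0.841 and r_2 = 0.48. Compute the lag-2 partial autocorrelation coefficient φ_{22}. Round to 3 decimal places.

φ_{22} = (r_2 − r_1²) / (1 − r_1²)
r_1² = (0.841)² = 0.707281
Numerator = 0.48 − 0.7073 = -0.2273; denominator = 1 − 0.7073 = 0.2927
φ_{22} = -0.2273 / 0.2927 = -0.776

-0.776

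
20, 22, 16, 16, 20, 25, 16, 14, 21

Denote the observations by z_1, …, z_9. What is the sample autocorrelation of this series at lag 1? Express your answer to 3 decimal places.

Mean z̄ = (20 + 22 + 16 + 16 + 20 + 25 + 16 + 14 + 21)/9 = 18.8889
Numerator Σ_{t=1}^{8}(z_t−z̄)(z_{t+1}−z̄) = -7.4568
Denominator Σ(z_t−z̄)² = 102.8889
r_1 = -7.4568 / 102.8889 = -0.072

-0.072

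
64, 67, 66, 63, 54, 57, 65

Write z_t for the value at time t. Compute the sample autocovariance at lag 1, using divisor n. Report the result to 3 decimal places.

7.397

Mean z̄ = (64 + 67 + 66 + 63 + 54 + 57 + 65)/7 = 62.2857
Σ_{t=1}^{6}(z_t−z̄)(z_{t+1}−z̄) = 51.7755
γ_1 = 51.7755 / 7 = 7.397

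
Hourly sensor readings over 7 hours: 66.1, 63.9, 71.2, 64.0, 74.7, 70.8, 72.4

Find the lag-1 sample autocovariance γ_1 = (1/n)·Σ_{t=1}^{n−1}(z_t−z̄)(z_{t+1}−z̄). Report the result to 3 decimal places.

Mean z̄ = (66.1 + 63.9 + 71.2 + 64.0 + 74.7 + 70.8 + 72.4)/7 = 69.0143
Σ_{t=1}^{6}(z_t−z̄)(z_{t+1}−z̄) = -19.5445
γ_1 = -19.5445 / 7 = -2.792

-2.792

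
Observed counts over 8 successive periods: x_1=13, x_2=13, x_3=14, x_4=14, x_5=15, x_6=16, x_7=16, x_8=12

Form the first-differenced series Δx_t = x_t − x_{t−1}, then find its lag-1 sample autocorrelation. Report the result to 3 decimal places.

0.075

First differences Δx: 0, 1, 0, 1, 1, 0, -4
Mean of differences = -0.1429
Numerator Σ(Δx_t−Δx̄)(Δx_{t+1}−Δx̄) = 1.4082
Denominator Σ(Δx_t−Δx̄)² = 18.8571
r_1(Δx) = 1.4082 / 18.8571 = 0.075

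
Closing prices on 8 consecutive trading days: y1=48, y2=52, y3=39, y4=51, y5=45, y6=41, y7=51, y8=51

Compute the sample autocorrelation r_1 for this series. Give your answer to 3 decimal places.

-0.396

Mean ȳ = (48 + 52 + 39 + 51 + 45 + 41 + 51 + 51)/8 = 47.2500
Σ(y_t−ȳ)(y_{t+1}−ȳ) = (3.5625) + (-39.1875) + (-30.9375) + (-8.4375) + (14.0625) + (-23.4375) + (14.0625) = -70.3125
Denominator Σ(y_t−ȳ)² = 177.5000
r_1 = -70.3125 / 177.5000 = -0.396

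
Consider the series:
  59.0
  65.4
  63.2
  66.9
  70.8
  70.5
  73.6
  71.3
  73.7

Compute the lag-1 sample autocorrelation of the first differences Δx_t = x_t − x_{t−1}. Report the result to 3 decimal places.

First differences Δx: 6.4, -2.2, 3.7, 3.9, -0.3, 3.1, -2.3, 2.4
Mean of differences = 1.8375
Numerator Σ(Δx_t−Δx̄)(Δx_{t+1}−Δx̄) = -36.7577
Denominator Σ(Δx_t−Δx̄)² = 68.4388
r_1(Δx) = -36.7577 / 68.4388 = -0.537

-0.537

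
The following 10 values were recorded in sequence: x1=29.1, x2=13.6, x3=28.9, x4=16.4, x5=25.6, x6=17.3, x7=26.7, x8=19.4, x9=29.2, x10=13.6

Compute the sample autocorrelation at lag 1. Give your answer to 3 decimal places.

Mean x̄ = (29.1 + 13.6 + 28.9 + 16.4 + 25.6 + 17.3 + 26.7 + 19.4 + 29.2 + 13.6)/10 = 21.9800
Numerator Σ_{t=1}^{9}(x_t−x̄)(x_{t+1}−x̄) = -306.8084
Denominator Σ(x_t−x̄)² = 386.2360
r_1 = -306.8084 / 386.2360 = -0.794

-0.794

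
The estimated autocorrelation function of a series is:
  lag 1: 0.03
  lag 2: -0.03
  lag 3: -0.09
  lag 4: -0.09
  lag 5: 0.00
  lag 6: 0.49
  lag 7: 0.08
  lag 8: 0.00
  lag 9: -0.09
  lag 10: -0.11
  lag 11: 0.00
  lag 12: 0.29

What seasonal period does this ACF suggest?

6

The largest autocorrelation is r_6 = 0.49, with a weaker echo at lag 12 (0.29); the remaining lags stay at or below 0.08.
The dominant spike at lag 6 indicates a seasonal period of 6.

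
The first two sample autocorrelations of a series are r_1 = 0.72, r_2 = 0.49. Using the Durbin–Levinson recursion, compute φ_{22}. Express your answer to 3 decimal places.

-0.059

φ_{22} = (r_2 − r_1²) / (1 − r_1²)
r_1² = (0.72)² = 0.5184
Numerator = 0.49 − 0.5184 = -0.0284; denominator = 1 − 0.5184 = 0.4816
φ_{22} = -0.0284 / 0.4816 = -0.059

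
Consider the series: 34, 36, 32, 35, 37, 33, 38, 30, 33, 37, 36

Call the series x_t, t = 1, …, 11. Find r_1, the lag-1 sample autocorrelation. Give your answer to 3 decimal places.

-0.373

Mean x̄ = (34 + 36 + 32 + 35 + 37 + 33 + 38 + 30 + 33 + 37 + 36)/11 = 34.6364
Numerator Σ_{t=1}^{10}(x_t−x̄)(x_{t+1}−x̄) = -22.5868
Denominator Σ(x_t−x̄)² = 60.5455
r_1 = -22.5868 / 60.5455 = -0.373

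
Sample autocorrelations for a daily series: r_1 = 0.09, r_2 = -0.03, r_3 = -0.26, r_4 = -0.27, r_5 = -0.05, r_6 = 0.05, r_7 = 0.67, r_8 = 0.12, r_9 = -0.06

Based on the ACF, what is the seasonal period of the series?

7

The largest autocorrelation is r_7 = 0.67; the remaining lags stay at or below 0.12.
The dominant spike at lag 7 indicates a seasonal period of 7.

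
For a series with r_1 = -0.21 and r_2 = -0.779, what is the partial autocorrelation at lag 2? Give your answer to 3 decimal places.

φ_{22} = (r_2 − r_1²) / (1 − r_1²)
r_1² = (-0.21)² = 0.0441
Numerator = -0.779 − 0.0441 = -0.8231; denominator = 1 − 0.0441 = 0.9559
φ_{22} = -0.8231 / 0.9559 = -0.861

-0.861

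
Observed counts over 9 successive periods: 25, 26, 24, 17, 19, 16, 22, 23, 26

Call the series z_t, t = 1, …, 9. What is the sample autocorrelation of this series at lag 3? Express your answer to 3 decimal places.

Mean z̄ = (25 + 26 + 24 + 17 + 19 + 16 + 22 + 23 + 26)/9 = 22.0000
Σ(z_t−z̄)(z_{t+3}−z̄) = (-15.0000) + (-12.0000) + (-12.0000) + (0.0000) + (-3.0000) + (-24.0000) = -66.0000
Denominator Σ(z_t−z̄)² = 116.0000
r_3 = -66.0000 / 116.0000 = -0.569

-0.569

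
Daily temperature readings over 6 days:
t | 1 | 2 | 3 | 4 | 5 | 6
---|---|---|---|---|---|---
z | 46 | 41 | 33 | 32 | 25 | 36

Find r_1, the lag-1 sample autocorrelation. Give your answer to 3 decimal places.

Mean z̄ = (46 + 41 + 33 + 32 + 25 + 36)/6 = 35.5000
Deviations from mean: 10.5000, 5.5000, -2.5000, -3.5000, -10.5000, 0.5000
Σ(z_t−z̄)(z_{t+1}−z̄) = (57.7500) + (-13.7500) + (8.7500) + (36.7500) + (-5.2500) = 84.2500
Denominator Σ(z_t−z̄)² = 269.5000
r_1 = 84.2500 / 269.5000 = 0.313

0.313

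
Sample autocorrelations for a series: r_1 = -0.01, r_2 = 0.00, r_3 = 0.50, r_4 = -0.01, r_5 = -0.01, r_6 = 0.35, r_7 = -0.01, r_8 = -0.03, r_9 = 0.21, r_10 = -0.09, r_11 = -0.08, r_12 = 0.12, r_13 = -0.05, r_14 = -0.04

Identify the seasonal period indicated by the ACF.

3

The largest autocorrelation is r_3 = 0.50, with weaker echoes at lags 6 (0.35) and 9 (0.21); the remaining lags stay at or below 0.12.
The dominant spike at lag 3 indicates a seasonal period of 3.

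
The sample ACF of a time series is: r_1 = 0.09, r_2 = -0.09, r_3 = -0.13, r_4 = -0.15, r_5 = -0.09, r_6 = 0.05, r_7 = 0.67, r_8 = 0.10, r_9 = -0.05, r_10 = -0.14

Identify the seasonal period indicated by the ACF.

The largest autocorrelation is r_7 = 0.67; the remaining lags stay at or below 0.10.
The dominant spike at lag 7 indicates a seasonal period of 7.

7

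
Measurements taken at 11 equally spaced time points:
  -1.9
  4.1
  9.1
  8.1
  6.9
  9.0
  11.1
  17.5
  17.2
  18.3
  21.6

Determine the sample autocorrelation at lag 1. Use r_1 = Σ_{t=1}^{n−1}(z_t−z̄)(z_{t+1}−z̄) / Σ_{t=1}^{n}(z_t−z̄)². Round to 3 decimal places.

0.590

Mean z̄ = (-1.9 + 4.1 + 9.1 + 8.1 + 6.9 + 9.0 + 11.1 + 17.5 + 17.2 + 18.3 + 21.6)/11 = 11.0000
Numerator Σ_{t=1}^{10}(z_t−z̄)(z_{t+1}−z̄) = 291.1100
Denominator Σ(z_t−z̄)² = 493.2000
r_1 = 291.1100 / 493.2000 = 0.590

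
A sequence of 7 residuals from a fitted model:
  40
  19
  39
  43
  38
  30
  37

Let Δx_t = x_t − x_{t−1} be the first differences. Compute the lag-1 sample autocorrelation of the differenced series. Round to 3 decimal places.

-0.373

First differences Δx: -21, 20, 4, -5, -8, 7
Mean of differences = -0.5000
Numerator Σ(Δx_t−Δx̄)(Δx_{t+1}−Δx̄) = -370.7500
Denominator Σ(Δx_t−Δx̄)² = 993.5000
r_1(Δx) = -370.7500 / 993.5000 = -0.373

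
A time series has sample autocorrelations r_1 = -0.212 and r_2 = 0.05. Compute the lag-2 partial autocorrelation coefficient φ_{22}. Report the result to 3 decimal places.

0.005

φ_{22} = (r_2 − r_1²) / (1 − r_1²)
r_1² = (-0.212)² = 0.044944
Numerator = 0.05 − 0.0449 = 0.0051; denominator = 1 − 0.0449 = 0.9551
φ_{22} = 0.0051 / 0.9551 = 0.005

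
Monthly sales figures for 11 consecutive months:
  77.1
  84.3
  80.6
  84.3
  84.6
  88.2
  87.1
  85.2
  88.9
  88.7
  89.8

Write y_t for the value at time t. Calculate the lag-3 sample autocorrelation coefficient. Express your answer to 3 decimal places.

Mean ȳ = (77.1 + 84.3 + 80.6 + 84.3 + 84.6 + 88.2 + 87.1 + 85.2 + 88.9 + 88.7 + 89.8)/11 = 85.3455
Numerator Σ_{t=1}^{8}(y_t−ȳ)(y_{t+3}−ȳ) = 9.5120
Denominator Σ(y_t−ȳ)² = 148.2273
r_3 = 9.5120 / 148.2273 = 0.064

0.064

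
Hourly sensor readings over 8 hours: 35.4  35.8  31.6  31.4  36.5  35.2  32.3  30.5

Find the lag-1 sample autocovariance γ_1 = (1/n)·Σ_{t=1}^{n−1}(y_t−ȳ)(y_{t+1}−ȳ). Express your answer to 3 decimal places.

0.523

Mean ȳ = (35.4 + 35.8 + 31.6 + 31.4 + 36.5 + 35.2 + 32.3 + 30.5)/8 = 33.5875
Σ_{t=1}^{7}(y_t−ȳ)(y_{t+1}−ȳ) = 4.1848
γ_1 = 4.1848 / 8 = 0.523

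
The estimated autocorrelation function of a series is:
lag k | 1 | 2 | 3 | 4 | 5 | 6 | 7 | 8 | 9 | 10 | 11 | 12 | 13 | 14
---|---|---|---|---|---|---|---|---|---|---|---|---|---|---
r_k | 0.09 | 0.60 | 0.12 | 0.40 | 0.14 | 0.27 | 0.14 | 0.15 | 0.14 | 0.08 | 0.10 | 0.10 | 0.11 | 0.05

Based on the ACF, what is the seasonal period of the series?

The largest autocorrelation is r_2 = 0.60, with weaker echoes at lags 4 (0.40), 6 (0.27) and 8 (0.15); the remaining lags stay at or below 0.14.
The dominant spike at lag 2 indicates a seasonal period of 2.

2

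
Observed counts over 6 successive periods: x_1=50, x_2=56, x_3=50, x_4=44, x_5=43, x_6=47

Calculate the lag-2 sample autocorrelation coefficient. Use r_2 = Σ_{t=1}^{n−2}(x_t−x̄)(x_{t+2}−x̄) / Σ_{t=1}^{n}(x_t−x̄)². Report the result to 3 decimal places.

-0.296

Mean x̄ = (50 + 56 + 50 + 44 + 43 + 47)/6 = 48.3333
Deviations from mean: 1.6667, 7.6667, 1.6667, -4.3333, -5.3333, -1.3333
Σ(x_t−x̄)(x_{t+2}−x̄) = (2.7778) + (-33.2222) + (-8.8889) + (5.7778) = -33.5556
Denominator Σ(x_t−x̄)² = 113.3333
r_2 = -33.5556 / 113.3333 = -0.296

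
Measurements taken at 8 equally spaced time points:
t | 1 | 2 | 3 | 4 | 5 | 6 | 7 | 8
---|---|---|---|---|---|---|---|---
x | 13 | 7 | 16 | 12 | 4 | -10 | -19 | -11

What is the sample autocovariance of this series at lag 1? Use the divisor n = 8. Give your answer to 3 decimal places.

98.094

Mean x̄ = (13 + 7 + 16 + 12 + 4 − 10 − 19 − 11)/8 = 1.5000
Σ_{t=1}^{7}(x_t−x̄)(x_{t+1}−x̄) = 784.7500
γ_1 = 784.7500 / 8 = 98.094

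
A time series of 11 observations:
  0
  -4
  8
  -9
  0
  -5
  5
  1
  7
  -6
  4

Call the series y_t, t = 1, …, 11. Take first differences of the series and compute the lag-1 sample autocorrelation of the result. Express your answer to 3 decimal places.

-0.792

First differences Δy: -4, 12, -17, 9, -5, 10, -4, 6, -13, 10
Mean of differences = 0.4000
Numerator Σ(Δy_t−Δȳ)(Δy_{t+1}−Δȳ) = -771.3600
Denominator Σ(Δy_t−Δȳ)² = 974.4000
r_1(Δy) = -771.3600 / 974.4000 = -0.792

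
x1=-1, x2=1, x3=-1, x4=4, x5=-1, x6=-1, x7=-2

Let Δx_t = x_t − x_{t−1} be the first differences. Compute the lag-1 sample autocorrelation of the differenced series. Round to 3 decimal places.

-0.669

First differences Δx: 2, -2, 5, -5, 0, -1
Mean of differences = -0.1667
Numerator Σ(Δx_t−Δx̄)(Δx_{t+1}−Δx̄) = -39.3611
Denominator Σ(Δx_t−Δx̄)² = 58.8333
r_1(Δx) = -39.3611 / 58.8333 = -0.669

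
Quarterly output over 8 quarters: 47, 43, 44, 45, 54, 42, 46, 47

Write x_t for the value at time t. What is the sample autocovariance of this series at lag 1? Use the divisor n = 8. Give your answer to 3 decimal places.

Mean x̄ = (47 + 43 + 44 + 45 + 54 + 42 + 46 + 47)/8 = 46.0000
Deviations: 1.0000, -3.0000, -2.0000, -1.0000, 8.0000, -4.0000, 0.0000, 1.0000
Σ_{t=1}^{7}(x_t−x̄)(x_{t+1}−x̄) = -35.0000
γ_1 = -35.0000 / 8 = -4.375

-4.375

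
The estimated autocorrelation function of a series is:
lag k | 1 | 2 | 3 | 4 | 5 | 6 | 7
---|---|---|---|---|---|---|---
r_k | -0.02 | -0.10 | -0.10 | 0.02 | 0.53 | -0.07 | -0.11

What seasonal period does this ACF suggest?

5

The largest autocorrelation is r_5 = 0.53; the remaining lags stay at or below 0.02.
The dominant spike at lag 5 indicates a seasonal period of 5.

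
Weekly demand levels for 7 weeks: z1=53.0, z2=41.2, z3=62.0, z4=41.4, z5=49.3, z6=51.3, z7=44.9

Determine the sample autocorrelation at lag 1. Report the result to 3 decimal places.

Mean z̄ = (53.0 + 41.2 + 62.0 + 41.4 + 49.3 + 51.3 + 44.9)/7 = 49.0143
Σ(z_t−z̄)(z_{t+1}−z̄) = (-31.1455) + (-101.4741) + (-98.8769) + (-2.1755) + (0.6531) + (-9.4041) = -242.4231
Denominator Σ(z_t−z̄)² = 325.7886
r_1 = -242.4231 / 325.7886 = -0.744

-0.744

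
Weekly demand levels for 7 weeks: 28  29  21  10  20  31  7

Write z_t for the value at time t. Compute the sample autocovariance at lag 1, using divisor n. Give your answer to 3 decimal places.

Mean z̄ = (28 + 29 + 21 + 10 + 20 + 31 + 7)/7 = 20.8571
Σ_{t=1}^{6}(z_t−z̄)(z_{t+1}−z̄) = -82.1633
γ_1 = -82.1633 / 7 = -11.738

-11.738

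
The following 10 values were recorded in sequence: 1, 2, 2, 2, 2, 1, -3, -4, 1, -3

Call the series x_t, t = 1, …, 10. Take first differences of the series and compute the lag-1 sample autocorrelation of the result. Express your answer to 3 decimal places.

-0.303

First differences Δx: 1, 0, 0, 0, -1, -4, -1, 5, -4
Mean of differences = -0.4444
Numerator Σ(Δx_t−Δx̄)(Δx_{t+1}−Δx̄) = -17.6420
Denominator Σ(Δx_t−Δx̄)² = 58.2222
r_1(Δx) = -17.6420 / 58.2222 = -0.303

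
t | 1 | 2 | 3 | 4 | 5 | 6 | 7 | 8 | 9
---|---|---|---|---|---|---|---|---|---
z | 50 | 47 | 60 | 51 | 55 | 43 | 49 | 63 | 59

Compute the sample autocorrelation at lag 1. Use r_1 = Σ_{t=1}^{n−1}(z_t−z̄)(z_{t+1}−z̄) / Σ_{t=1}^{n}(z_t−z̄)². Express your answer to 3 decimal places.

-0.006

Mean z̄ = (50 + 47 + 60 + 51 + 55 + 43 + 49 + 63 + 59)/9 = 53.0000
Numerator Σ_{t=1}^{8}(z_t−z̄)(z_{t+1}−z̄) = -2.0000
Denominator Σ(z_t−z̄)² = 354.0000
r_1 = -2.0000 / 354.0000 = -0.006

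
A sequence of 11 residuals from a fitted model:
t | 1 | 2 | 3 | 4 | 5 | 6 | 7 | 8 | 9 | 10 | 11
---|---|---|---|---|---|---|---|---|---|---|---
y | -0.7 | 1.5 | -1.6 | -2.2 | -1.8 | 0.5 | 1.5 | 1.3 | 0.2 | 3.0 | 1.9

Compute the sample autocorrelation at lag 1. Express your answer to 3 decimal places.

Mean ȳ = (-0.7 + 1.5 − 1.6 − 2.2 − 1.8 + 0.5 + 1.5 + 1.3 + 0.2 + 3.0 + 1.9)/11 = 0.3273
Numerator Σ_{t=1}^{10}(y_t−ȳ)(y_{t+1}−ȳ) = 11.4974
Denominator Σ(y_t−ȳ)² = 29.0418
r_1 = 11.4974 / 29.0418 = 0.396

0.396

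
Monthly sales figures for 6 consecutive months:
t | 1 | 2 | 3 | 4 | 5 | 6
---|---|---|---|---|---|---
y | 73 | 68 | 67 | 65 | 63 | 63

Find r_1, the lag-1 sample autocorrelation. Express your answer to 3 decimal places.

0.381

Mean ȳ = (73 + 68 + 67 + 65 + 63 + 63)/6 = 66.5000
Σ(y_t−ȳ)(y_{t+1}−ȳ) = (9.7500) + (0.7500) + (-0.7500) + (5.2500) + (12.2500) = 27.2500
Denominator Σ(y_t−ȳ)² = 71.5000
r_1 = 27.2500 / 71.5000 = 0.381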